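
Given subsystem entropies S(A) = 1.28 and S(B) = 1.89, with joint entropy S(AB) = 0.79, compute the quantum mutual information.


I(A:B) = S(A) + S(B) - S(AB)
= 1.28 + 1.89 - 0.79
= 2.3800

2.3800


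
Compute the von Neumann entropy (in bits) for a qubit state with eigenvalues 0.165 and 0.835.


S = -p*log2(p) - (1-p)*log2(1-p)
p = 0.1650, 1-p = 0.8350
= -0.1650 * log2(0.1650) - 0.8350 * log2(0.8350)
= -(-0.4289) - (-0.2172)
= 0.6461

0.6461


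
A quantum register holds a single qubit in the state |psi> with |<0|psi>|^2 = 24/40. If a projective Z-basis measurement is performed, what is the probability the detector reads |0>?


|alpha|^2 = 24/40 = 0.6000
|beta|^2 = 1 - 24/40 = 16/40 = 0.4000
P(|0>) = |alpha|^2 = 0.6000

0.6000


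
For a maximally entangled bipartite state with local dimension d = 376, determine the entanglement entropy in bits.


For a maximally entangled state in d x d:
S = log2(d) = log2(376)
= 8.5546

8.5546


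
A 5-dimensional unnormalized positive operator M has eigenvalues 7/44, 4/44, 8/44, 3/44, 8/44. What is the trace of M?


tr(M) = sum of eigenvalues
= 7/44 + 4/44 + 8/44 + 3/44 + 8/44
= 30/44
= 0.6818

0.6818


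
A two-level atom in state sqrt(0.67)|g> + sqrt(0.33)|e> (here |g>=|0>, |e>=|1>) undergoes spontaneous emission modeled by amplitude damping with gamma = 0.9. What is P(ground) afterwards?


For amplitude damping with parameter gamma on state sqrt(a)|0> + sqrt(b)|1>:
alpha^2 = 0.67, beta^2 = 0.33
P(|0>) = alpha^2 + gamma * beta^2
= 0.67 + 0.9 * 0.33
= 0.67 + 0.2970
= 0.9670

0.9670


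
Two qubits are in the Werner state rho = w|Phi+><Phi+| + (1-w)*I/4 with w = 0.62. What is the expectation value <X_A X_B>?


|Phi+> = (|00> + |11>)/sqrt(2)
For the pure Bell state, <X_A X_B> = +1 (Bell-state Pauli correlator).
The maximally-mixed part I/4 has tr(I/4 * P tensor P) = 0 for any traceless Pauli P.
So <X_A X_B>_rho = w * (+1) + (1 - w) * 0
= 0.62 * (+1)
= 0.6200

0.6200


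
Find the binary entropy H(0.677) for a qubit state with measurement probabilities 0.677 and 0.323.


S = -p*log2(p) - (1-p)*log2(1-p)
p = 0.6770, 1-p = 0.3230
= -0.6770 * log2(0.6770) - 0.3230 * log2(0.3230)
= -(-0.3810) - (-0.5266)
= 0.9076

0.9076


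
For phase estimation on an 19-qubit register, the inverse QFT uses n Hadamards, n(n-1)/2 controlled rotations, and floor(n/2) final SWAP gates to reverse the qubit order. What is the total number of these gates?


Hadamard gates: 19
Controlled rotations: n*(n-1)/2 = 19*18/2 = 171
SWAP gates: floor(n/2) = floor(19/2) = 9
Total = 19 + 171 + 9
= 199

199


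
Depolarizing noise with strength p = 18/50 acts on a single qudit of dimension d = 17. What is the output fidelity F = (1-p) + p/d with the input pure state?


F = (1-p) + p/d
= (1 - 0.3600) + 0.3600/17
= 0.6400 + 0.0212
= 0.6612

0.6612


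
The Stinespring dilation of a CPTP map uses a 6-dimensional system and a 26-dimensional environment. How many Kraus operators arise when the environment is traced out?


Tracing out the environment in an orthonormal basis {|i>_E} gives Kraus operators K_i = <i|_E U |0>_E.
Number of Kraus operators = dim(H_env) = d_env
= 26

26


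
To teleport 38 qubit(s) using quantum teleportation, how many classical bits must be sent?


Quantum teleportation requires 2 classical bits per qubit teleported.
38 qubit(s) -> 2 * 38 = 76 classical bits

76


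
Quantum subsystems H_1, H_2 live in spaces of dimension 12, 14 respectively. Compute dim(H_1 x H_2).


dim(H_1 x H_2) = 12 * 14
= 168

168


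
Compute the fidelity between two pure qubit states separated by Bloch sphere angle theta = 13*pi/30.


For states separated by angle theta on Bloch sphere:
F = cos^2(theta/2)
theta = 13*pi/30 = 1.3614
theta/2 = 0.6807
cos(theta/2) = 0.7771
F = 0.6040

0.6040


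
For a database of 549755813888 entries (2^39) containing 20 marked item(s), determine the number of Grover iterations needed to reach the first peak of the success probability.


After j Grover iterations the success probability is P(j) = sin^2((2j+1)*theta), where sin(theta) = sqrt(k/N).
N = 2^39 = 549755813888, k = 20
sin(theta) = sqrt(k/N) = 6.031565972e-06
theta = arcsin(sqrt(k/N)) = 6.031565972e-06 rad
P(j) reaches its first maximum when (2j+1)*theta is as close as possible to pi/2, i.e. j = round(pi/(4*theta) - 1/2).
pi/(4*theta) - 1/2 = 130214.1353
(For comparison, the common estimate pi/4 * sqrt(N/k) = 130214.6353; the exact maximiser is used here.)
Optimal iterations = 130214

130214


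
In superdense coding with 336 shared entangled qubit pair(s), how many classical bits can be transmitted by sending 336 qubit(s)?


Superdense coding allows 2 classical bits per shared entangled pair.
336 pair(s) -> 2 * 336 = 672 classical bits

672


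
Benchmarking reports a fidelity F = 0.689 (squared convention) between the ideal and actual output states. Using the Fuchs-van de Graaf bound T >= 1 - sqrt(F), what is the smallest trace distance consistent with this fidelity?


Fuchs-van de Graaf (squared-fidelity convention): 1 - sqrt(F) <= T <= sqrt(1 - F).
Lower bound: T >= 1 - sqrt(F)
sqrt(F) = sqrt(0.689) = 0.8301
T >= 1 - 0.8301
T >= 0.1699

0.1699


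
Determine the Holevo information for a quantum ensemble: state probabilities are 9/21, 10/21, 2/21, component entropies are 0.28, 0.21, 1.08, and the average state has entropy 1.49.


chi = S(rho) - sum_i p_i * S(rho_i)
Weighted entropy = 9/21 * 0.28 + 10/21 * 0.21 + 2/21 * 1.08
= 0.3229
chi = 1.49 - 0.3229
= 1.1671

1.1671


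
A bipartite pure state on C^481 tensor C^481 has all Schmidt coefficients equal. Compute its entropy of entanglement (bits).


For a maximally entangled state in d x d:
S = log2(d) = log2(481)
= 8.9099

8.9099


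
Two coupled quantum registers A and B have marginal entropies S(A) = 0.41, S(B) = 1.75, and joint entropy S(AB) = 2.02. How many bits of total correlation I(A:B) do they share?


I(A:B) = S(A) + S(B) - S(AB)
= 0.41 + 1.75 - 2.02
= 0.1400

0.1400


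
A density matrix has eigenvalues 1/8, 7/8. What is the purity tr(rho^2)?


tr(rho^2) = sum of eigenvalues squared
= (1/8)^2 + (7/8)^2
= (1 + 49) / 64
= 50/64
= 0.7812

0.7812


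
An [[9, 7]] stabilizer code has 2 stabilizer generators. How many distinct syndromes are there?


Each stabilizer generator gives a binary (+1 or -1) measurement outcome.
With 2 independent generators:
Total syndromes = 2^2
= 4

4


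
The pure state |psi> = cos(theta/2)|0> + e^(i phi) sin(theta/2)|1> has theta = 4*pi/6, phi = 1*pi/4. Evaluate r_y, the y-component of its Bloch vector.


theta = 2.0944, phi = 0.7854
r_y = sin(theta)*sin(phi) = 0.8660 * 0.7071
r_y = 0.6124

0.6124


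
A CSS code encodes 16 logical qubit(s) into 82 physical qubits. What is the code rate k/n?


Code rate R = k/n
= 16/82
= 0.1951

0.1951


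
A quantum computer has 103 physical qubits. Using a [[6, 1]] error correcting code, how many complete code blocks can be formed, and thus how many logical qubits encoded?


Each code block uses 6 physical qubits for 1 logical qubit(s).
Number of complete blocks = floor(103 / 6) = 17
Logical qubits = 17 * 1
= 17

17


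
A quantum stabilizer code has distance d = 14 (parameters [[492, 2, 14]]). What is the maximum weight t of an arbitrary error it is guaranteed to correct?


Code parameters: [[492, 2, 14]], distance d = 14.
Number of correctable errors = floor((d-1)/2)
= floor((14 - 1)/2)
= floor(13/2)
= 6

6


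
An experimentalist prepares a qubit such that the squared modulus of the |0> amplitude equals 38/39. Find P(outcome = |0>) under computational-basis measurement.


|alpha|^2 = 38/39 = 0.9744
|beta|^2 = 1 - 38/39 = 1/39 = 0.0256
P(|0>) = |alpha|^2 = 0.9744

0.9744


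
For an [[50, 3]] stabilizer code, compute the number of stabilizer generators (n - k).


For an [[n,k]] stabilizer code:
Number of stabilizer generators = n - k
= 50 - 3
= 47

47


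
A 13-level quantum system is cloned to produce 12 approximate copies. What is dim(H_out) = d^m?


Output space = H^(tensor 12) where dim(H) = 13
dim = 13^12
= 169 (after 2 factors)
= 2197 (after 3 factors)
= 28561 (after 4 factors)
= 371293 (after 5 factors)
= 4826809 (after 6 factors)
= 62748517 (after 7 factors)
= 815730721 (after 8 factors)
= 10604499373 (after 9 factors)
= 137858491849 (after 10 factors)
= 1792160394037 (after 11 factors)
= 23298085122481 (after 12 factors)
= 23298085122481

23298085122481


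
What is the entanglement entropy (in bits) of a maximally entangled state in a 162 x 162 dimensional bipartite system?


For a maximally entangled state in d x d:
S = log2(d) = log2(162)
= 7.3399

7.3399


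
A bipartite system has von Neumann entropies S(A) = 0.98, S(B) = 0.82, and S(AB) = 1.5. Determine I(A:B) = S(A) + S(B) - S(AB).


I(A:B) = S(A) + S(B) - S(AB)
= 0.98 + 0.82 - 1.5
= 0.3000

0.3000


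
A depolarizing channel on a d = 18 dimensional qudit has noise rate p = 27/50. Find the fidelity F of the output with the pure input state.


F = (1-p) + p/d
= (1 - 0.5400) + 0.5400/18
= 0.4600 + 0.0300
= 0.4900

0.4900


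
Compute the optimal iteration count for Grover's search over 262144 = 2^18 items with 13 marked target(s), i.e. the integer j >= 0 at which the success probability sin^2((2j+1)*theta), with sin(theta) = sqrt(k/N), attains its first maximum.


After j Grover iterations the success probability is P(j) = sin^2((2j+1)*theta), where sin(theta) = sqrt(k/N).
N = 2^18 = 262144, k = 13
sin(theta) = sqrt(k/N) = 0.007042092335
theta = arcsin(sqrt(k/N)) = 0.00704215054 rad
P(j) reaches its first maximum when (2j+1)*theta is as close as possible to pi/2, i.e. j = round(pi/(4*theta) - 1/2).
pi/(4*theta) - 1/2 = 111.0282
(For comparison, the common estimate pi/4 * sqrt(N/k) = 111.5291; the exact maximiser is used here.)
Optimal iterations = 111

111


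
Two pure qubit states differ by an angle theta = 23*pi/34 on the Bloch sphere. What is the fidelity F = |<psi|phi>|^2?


For states separated by angle theta on Bloch sphere:
F = cos^2(theta/2)
theta = 23*pi/34 = 2.1252
theta/2 = 1.0626
cos(theta/2) = 0.4866
F = 0.2368

0.2368


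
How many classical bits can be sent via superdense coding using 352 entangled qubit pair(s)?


Superdense coding allows 2 classical bits per shared entangled pair.
352 pair(s) -> 2 * 352 = 704 classical bits

704


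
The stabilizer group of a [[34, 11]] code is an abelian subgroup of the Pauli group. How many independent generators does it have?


For an [[n,k]] stabilizer code:
Number of stabilizer generators = n - k
= 34 - 11
= 23

23


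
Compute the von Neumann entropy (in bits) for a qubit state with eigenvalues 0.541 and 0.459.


S = -p*log2(p) - (1-p)*log2(1-p)
p = 0.5410, 1-p = 0.4590
= -0.5410 * log2(0.5410) - 0.4590 * log2(0.4590)
= -(-0.4795) - (-0.5157)
= 0.9951

0.9951


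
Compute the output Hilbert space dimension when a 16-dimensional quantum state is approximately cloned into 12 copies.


Output space = H^(tensor 12) where dim(H) = 16
dim = 16^12
= 256 (after 2 factors)
= 4096 (after 3 factors)
= 65536 (after 4 factors)
= 1048576 (after 5 factors)
= 16777216 (after 6 factors)
= 268435456 (after 7 factors)
= 4294967296 (after 8 factors)
= 68719476736 (after 9 factors)
= 1099511627776 (after 10 factors)
= 17592186044416 (after 11 factors)
= 281474976710656 (after 12 factors)
= 281474976710656

281474976710656


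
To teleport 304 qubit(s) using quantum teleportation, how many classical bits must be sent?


Quantum teleportation requires 2 classical bits per qubit teleported.
304 qubit(s) -> 2 * 304 = 608 classical bits

608


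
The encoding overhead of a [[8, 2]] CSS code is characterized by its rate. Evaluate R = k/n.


Code rate R = k/n
= 2/8
= 0.2500

0.2500


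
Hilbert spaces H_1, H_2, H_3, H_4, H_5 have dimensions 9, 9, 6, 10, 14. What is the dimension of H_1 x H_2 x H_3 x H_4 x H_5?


dim(H_1 x H_2 x H_3 x H_4 x H_5) = 9 * 9 * 6 * 10 * 14
= 81 * 6 * 10 * 14
= 486 * 10 * 14
= 4860 * 14
= 68040

68040


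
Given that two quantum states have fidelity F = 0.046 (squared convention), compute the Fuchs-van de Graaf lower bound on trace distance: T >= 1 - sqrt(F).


Fuchs-van de Graaf (squared-fidelity convention): 1 - sqrt(F) <= T <= sqrt(1 - F).
Lower bound: T >= 1 - sqrt(F)
sqrt(F) = sqrt(0.046) = 0.2145
T >= 1 - 0.2145
T >= 0.7855

0.7855


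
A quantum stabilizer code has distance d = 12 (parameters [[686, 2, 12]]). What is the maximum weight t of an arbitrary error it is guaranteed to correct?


Code parameters: [[686, 2, 12]], distance d = 12.
Number of correctable errors = floor((d-1)/2)
= floor((12 - 1)/2)
= floor(11/2)
= 5

5


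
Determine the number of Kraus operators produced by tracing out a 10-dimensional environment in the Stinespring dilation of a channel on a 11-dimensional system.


Tracing out the environment in an orthonormal basis {|i>_E} gives Kraus operators K_i = <i|_E U |0>_E.
Number of Kraus operators = dim(H_env) = d_env
= 10

10


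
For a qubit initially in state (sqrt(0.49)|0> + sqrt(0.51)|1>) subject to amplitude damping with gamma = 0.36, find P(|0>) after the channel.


For amplitude damping with parameter gamma on state sqrt(a)|0> + sqrt(b)|1>:
alpha^2 = 0.49, beta^2 = 0.51
P(|0>) = alpha^2 + gamma * beta^2
= 0.49 + 0.36 * 0.51
= 0.49 + 0.1836
= 0.6736

0.6736


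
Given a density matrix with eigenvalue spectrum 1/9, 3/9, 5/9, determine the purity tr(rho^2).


tr(rho^2) = sum of eigenvalues squared
= (1/9)^2 + (3/9)^2 + (5/9)^2
= (1 + 9 + 25) / 81
= 35/81
= 0.4321

0.4321


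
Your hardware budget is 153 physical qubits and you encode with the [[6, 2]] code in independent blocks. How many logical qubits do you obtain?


Each code block uses 6 physical qubits for 2 logical qubit(s).
Number of complete blocks = floor(153 / 6) = 25
Logical qubits = 25 * 2
= 50

50


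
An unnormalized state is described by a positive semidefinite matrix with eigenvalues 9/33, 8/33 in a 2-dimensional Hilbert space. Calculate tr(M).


tr(M) = sum of eigenvalues
= 9/33 + 8/33
= 17/33
= 0.5152

0.5152


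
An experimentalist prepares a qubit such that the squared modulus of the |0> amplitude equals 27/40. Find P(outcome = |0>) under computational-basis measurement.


|alpha|^2 = 27/40 = 0.6750
|beta|^2 = 1 - 27/40 = 13/40 = 0.3250
P(|0>) = |alpha|^2 = 0.6750

0.6750


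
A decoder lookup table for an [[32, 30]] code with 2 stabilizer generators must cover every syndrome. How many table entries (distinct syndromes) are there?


Each stabilizer generator gives a binary (+1 or -1) measurement outcome.
With 2 independent generators:
Total syndromes = 2^2
= 4

4


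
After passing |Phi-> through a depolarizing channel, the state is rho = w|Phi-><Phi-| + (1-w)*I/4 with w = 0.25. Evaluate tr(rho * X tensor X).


|Phi-> = (|00> - |11>)/sqrt(2)
For the pure Bell state, <X_A X_B> = -1 (Bell-state Pauli correlator).
The maximally-mixed part I/4 has tr(I/4 * P tensor P) = 0 for any traceless Pauli P.
So <X_A X_B>_rho = w * (-1) + (1 - w) * 0
= 0.25 * (-1)
= -0.2500

-0.2500


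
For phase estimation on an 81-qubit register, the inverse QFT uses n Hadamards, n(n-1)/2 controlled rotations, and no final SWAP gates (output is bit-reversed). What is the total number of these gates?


Hadamard gates: 81
Controlled rotations: n*(n-1)/2 = 81*80/2 = 3240
SWAP gates: 0 (omitted)
Total = 81 + 3240
= 3321

3321


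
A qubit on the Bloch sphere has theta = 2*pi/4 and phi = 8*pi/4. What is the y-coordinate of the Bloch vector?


theta = 1.5708, phi = 6.2832
r_y = sin(theta)*sin(phi) = 1.0000 * 0.0000
r_y = 0.0000

0.0000


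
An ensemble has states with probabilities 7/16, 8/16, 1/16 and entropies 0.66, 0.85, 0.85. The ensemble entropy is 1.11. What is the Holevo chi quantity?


chi = S(rho) - sum_i p_i * S(rho_i)
Weighted entropy = 7/16 * 0.66 + 8/16 * 0.85 + 1/16 * 0.85
= 0.7669
chi = 1.11 - 0.7669
= 0.3431

0.3431


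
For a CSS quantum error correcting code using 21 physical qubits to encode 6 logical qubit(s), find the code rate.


Code rate R = k/n
= 6/21
= 0.2857

0.2857


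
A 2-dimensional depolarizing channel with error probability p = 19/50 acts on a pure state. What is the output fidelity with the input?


F = (1-p) + p/d
= (1 - 0.3800) + 0.3800/2
= 0.6200 + 0.1900
= 0.8100

0.8100


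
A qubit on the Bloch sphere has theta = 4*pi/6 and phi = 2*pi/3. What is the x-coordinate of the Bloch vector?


theta = 2.0944, phi = 2.0944
r_x = sin(theta)*cos(phi) = 0.8660 * -0.5000
r_x = -0.4330

-0.4330


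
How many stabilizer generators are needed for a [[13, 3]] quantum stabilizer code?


For an [[n,k]] stabilizer code:
Number of stabilizer generators = n - k
= 13 - 3
= 10

10


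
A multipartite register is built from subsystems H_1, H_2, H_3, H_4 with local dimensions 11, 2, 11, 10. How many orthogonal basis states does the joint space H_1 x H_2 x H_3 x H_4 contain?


dim(H_1 x H_2 x H_3 x H_4) = 11 * 2 * 11 * 10
= 22 * 11 * 10
= 242 * 10
= 2420

2420


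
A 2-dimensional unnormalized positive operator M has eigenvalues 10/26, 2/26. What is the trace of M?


tr(M) = sum of eigenvalues
= 10/26 + 2/26
= 12/26
= 0.4615

0.4615


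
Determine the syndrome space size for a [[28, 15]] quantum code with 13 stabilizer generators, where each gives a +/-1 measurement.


Each stabilizer generator gives a binary (+1 or -1) measurement outcome.
With 13 independent generators:
Total syndromes = 2^13
= 8192

8192


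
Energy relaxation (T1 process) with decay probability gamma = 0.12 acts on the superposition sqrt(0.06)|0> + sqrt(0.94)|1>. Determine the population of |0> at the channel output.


For amplitude damping with parameter gamma on state sqrt(a)|0> + sqrt(b)|1>:
alpha^2 = 0.06, beta^2 = 0.94
P(|0>) = alpha^2 + gamma * beta^2
= 0.06 + 0.12 * 0.94
= 0.06 + 0.1128
= 0.1728

0.1728


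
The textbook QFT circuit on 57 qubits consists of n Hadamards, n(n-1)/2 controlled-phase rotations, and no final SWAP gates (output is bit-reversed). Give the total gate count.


Hadamard gates: 57
Controlled rotations: n*(n-1)/2 = 57*56/2 = 1596
SWAP gates: 0 (omitted)
Total = 57 + 1596
= 1653

1653


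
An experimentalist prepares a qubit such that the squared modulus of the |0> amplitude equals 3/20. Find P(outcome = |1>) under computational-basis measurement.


|alpha|^2 = 3/20 = 0.1500
|beta|^2 = 1 - 3/20 = 17/20 = 0.8500
P(|1>) = |beta|^2 = 0.8500

0.8500


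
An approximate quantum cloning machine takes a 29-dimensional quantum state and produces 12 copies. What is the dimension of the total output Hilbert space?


Output space = H^(tensor 12) where dim(H) = 29
dim = 29^12
= 841 (after 2 factors)
= 24389 (after 3 factors)
= 707281 (after 4 factors)
= 20511149 (after 5 factors)
= 594823321 (after 6 factors)
= 17249876309 (after 7 factors)
= 500246412961 (after 8 factors)
= 14507145975869 (after 9 factors)
= 420707233300201 (after 10 factors)
= 12200509765705829 (after 11 factors)
= 353814783205469041 (after 12 factors)
= 353814783205469041

353814783205469041


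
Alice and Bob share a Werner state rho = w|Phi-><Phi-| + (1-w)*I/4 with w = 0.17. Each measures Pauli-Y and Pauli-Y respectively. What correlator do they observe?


|Phi-> = (|00> - |11>)/sqrt(2)
For the pure Bell state, <Y_A Y_B> = +1 (Bell-state Pauli correlator).
The maximally-mixed part I/4 has tr(I/4 * P tensor P) = 0 for any traceless Pauli P.
So <Y_A Y_B>_rho = w * (+1) + (1 - w) * 0
= 0.17 * (+1)
= 0.1700

0.1700


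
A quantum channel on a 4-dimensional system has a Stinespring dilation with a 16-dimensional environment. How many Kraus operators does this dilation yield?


Tracing out the environment in an orthonormal basis {|i>_E} gives Kraus operators K_i = <i|_E U |0>_E.
Number of Kraus operators = dim(H_env) = d_env
= 16

16


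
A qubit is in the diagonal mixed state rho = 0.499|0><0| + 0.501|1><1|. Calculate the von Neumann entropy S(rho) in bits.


S = -p*log2(p) - (1-p)*log2(1-p)
p = 0.4990, 1-p = 0.5010
= -0.4990 * log2(0.4990) - 0.5010 * log2(0.5010)
= -(-0.5004) - (-0.4996)
= 1.0000

1.0000


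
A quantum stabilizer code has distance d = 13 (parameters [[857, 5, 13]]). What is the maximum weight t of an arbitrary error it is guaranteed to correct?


Code parameters: [[857, 5, 13]], distance d = 13.
Number of correctable errors = floor((d-1)/2)
= floor((13 - 1)/2)
= floor(12/2)
= 6

6


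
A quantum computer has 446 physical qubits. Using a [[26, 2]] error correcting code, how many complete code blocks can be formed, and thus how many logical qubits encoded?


Each code block uses 26 physical qubits for 2 logical qubit(s).
Number of complete blocks = floor(446 / 26) = 17
Logical qubits = 17 * 2
= 34

34


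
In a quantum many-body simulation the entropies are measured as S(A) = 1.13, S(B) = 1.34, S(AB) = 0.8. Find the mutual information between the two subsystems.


I(A:B) = S(A) + S(B) - S(AB)
= 1.13 + 1.34 - 0.8
= 1.6700

1.6700


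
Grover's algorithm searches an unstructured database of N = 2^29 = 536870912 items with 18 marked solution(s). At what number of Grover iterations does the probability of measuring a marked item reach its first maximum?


After j Grover iterations the success probability is P(j) = sin^2((2j+1)*theta), where sin(theta) = sqrt(k/N).
N = 2^29 = 536870912, k = 18
sin(theta) = sqrt(k/N) = 0.0001831054688
theta = arcsin(sqrt(k/N)) = 0.0001831054698 rad
P(j) reaches its first maximum when (2j+1)*theta is as close as possible to pi/2, i.e. j = round(pi/(4*theta) - 1/2).
pi/(4*theta) - 1/2 = 4288.8211
(For comparison, the common estimate pi/4 * sqrt(N/k) = 4289.3212; the exact maximiser is used here.)
Optimal iterations = 4289

4289


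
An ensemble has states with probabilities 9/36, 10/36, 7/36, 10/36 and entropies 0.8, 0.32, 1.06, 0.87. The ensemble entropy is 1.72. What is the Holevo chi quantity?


chi = S(rho) - sum_i p_i * S(rho_i)
Weighted entropy = 9/36 * 0.8 + 10/36 * 0.32 + 7/36 * 1.06 + 10/36 * 0.87
= 0.7367
chi = 1.72 - 0.7367
= 0.9833

0.9833


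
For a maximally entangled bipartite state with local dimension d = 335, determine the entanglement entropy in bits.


For a maximally entangled state in d x d:
S = log2(d) = log2(335)
= 8.3880

8.3880


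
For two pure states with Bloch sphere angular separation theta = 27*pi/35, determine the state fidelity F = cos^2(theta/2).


For states separated by angle theta on Bloch sphere:
F = cos^2(theta/2)
theta = 27*pi/35 = 2.4235
theta/2 = 1.2118
cos(theta/2) = 0.3514
F = 0.1235

0.1235


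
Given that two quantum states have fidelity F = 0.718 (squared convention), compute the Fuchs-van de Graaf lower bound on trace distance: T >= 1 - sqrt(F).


Fuchs-van de Graaf (squared-fidelity convention): 1 - sqrt(F) <= T <= sqrt(1 - F).
Lower bound: T >= 1 - sqrt(F)
sqrt(F) = sqrt(0.718) = 0.8473
T >= 1 - 0.8473
T >= 0.1527

0.1527


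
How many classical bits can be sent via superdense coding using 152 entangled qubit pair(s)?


Superdense coding allows 2 classical bits per shared entangled pair.
152 pair(s) -> 2 * 152 = 304 classical bits

304


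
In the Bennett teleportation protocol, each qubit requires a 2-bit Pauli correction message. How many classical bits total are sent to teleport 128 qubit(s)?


Quantum teleportation requires 2 classical bits per qubit teleported.
128 qubit(s) -> 2 * 128 = 256 classical bits

256


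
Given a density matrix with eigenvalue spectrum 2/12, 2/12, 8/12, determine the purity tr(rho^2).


tr(rho^2) = sum of eigenvalues squared
= (2/12)^2 + (2/12)^2 + (8/12)^2
= (4 + 4 + 64) / 144
= 72/144
= 0.5000

0.5000


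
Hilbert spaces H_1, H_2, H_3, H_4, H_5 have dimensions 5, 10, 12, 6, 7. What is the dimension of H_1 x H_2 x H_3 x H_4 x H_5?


dim(H_1 x H_2 x H_3 x H_4 x H_5) = 5 * 10 * 12 * 6 * 7
= 50 * 12 * 6 * 7
= 600 * 6 * 7
= 3600 * 7
= 25200

25200


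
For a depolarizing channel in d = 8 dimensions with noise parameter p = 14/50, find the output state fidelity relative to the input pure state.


F = (1-p) + p/d
= (1 - 0.2800) + 0.2800/8
= 0.7200 + 0.0350
= 0.7550

0.7550


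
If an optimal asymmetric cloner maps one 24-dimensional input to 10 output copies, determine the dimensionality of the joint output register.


Output space = H^(tensor 10) where dim(H) = 24
dim = 24^10
= 576 (after 2 factors)
= 13824 (after 3 factors)
= 331776 (after 4 factors)
= 7962624 (after 5 factors)
= 191102976 (after 6 factors)
= 4586471424 (after 7 factors)
= 110075314176 (after 8 factors)
= 2641807540224 (after 9 factors)
= 63403380965376 (after 10 factors)
= 63403380965376

63403380965376


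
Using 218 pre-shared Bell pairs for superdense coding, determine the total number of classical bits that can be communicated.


Superdense coding allows 2 classical bits per shared entangled pair.
218 pair(s) -> 2 * 218 = 436 classical bits

436


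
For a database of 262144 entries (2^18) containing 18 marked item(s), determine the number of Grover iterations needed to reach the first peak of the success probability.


After j Grover iterations the success probability is P(j) = sin^2((2j+1)*theta), where sin(theta) = sqrt(k/N).
N = 2^18 = 262144, k = 18
sin(theta) = sqrt(k/N) = 0.008286407592
theta = arcsin(sqrt(k/N)) = 0.008286502425 rad
P(j) reaches its first maximum when (2j+1)*theta is as close as possible to pi/2, i.e. j = round(pi/(4*theta) - 1/2).
pi/(4*theta) - 1/2 = 94.2804
(For comparison, the common estimate pi/4 * sqrt(N/k) = 94.7815; the exact maximiser is used here.)
Optimal iterations = 94

94


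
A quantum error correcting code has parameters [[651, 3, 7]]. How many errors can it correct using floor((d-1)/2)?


Code parameters: [[651, 3, 7]], distance d = 7.
Number of correctable errors = floor((d-1)/2)
= floor((7 - 1)/2)
= floor(6/2)
= 3

3


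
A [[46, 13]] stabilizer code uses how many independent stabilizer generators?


For an [[n,k]] stabilizer code:
Number of stabilizer generators = n - k
= 46 - 13
= 33

33


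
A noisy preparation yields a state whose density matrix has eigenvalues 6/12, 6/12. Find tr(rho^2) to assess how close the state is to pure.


tr(rho^2) = sum of eigenvalues squared
= (6/12)^2 + (6/12)^2
= (36 + 36) / 144
= 72/144
= 0.5000

0.5000


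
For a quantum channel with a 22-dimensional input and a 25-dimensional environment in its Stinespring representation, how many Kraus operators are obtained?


Tracing out the environment in an orthonormal basis {|i>_E} gives Kraus operators K_i = <i|_E U |0>_E.
Number of Kraus operators = dim(H_env) = d_env
= 25

25


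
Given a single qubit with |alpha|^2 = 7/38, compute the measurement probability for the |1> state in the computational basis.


|alpha|^2 = 7/38 = 0.1842
|beta|^2 = 1 - 7/38 = 31/38 = 0.8158
P(|1>) = |beta|^2 = 0.8158

0.8158


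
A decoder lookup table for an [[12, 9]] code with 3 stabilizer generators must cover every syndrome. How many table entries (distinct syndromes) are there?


Each stabilizer generator gives a binary (+1 or -1) measurement outcome.
With 3 independent generators:
Total syndromes = 2^3
= 8

8


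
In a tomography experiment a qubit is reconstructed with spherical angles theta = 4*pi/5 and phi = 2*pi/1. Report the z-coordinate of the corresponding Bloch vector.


theta = 2.5133, phi = 6.2832
r_z = cos(theta) = -0.8090

-0.8090


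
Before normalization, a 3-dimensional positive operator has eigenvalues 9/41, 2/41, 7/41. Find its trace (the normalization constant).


tr(M) = sum of eigenvalues
= 9/41 + 2/41 + 7/41
= 18/41
= 0.4390

0.4390


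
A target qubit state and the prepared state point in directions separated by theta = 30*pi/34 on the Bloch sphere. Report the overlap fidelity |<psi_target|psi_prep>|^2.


For states separated by angle theta on Bloch sphere:
F = cos^2(theta/2)
theta = 30*pi/34 = 2.7720
theta/2 = 1.3860
cos(theta/2) = 0.1837
F = 0.0338

0.0338


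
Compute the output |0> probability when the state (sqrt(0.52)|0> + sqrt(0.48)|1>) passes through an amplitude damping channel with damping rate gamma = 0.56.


For amplitude damping with parameter gamma on state sqrt(a)|0> + sqrt(b)|1>:
alpha^2 = 0.52, beta^2 = 0.48
P(|0>) = alpha^2 + gamma * beta^2
= 0.52 + 0.56 * 0.48
= 0.52 + 0.2688
= 0.7888

0.7888


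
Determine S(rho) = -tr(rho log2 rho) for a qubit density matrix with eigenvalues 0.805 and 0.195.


S = -p*log2(p) - (1-p)*log2(1-p)
p = 0.8050, 1-p = 0.1950
= -0.8050 * log2(0.8050) - 0.1950 * log2(0.1950)
= -(-0.2519) - (-0.4599)
= 0.7118

0.7118


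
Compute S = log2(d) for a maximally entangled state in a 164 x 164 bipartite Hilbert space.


For a maximally entangled state in d x d:
S = log2(d) = log2(164)
= 7.3576

7.3576


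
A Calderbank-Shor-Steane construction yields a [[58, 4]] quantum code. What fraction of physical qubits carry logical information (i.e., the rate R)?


Code rate R = k/n
= 4/58
= 0.0690

0.0690


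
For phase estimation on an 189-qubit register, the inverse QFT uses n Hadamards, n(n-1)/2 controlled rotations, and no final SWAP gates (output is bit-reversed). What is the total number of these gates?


Hadamard gates: 189
Controlled rotations: n*(n-1)/2 = 189*188/2 = 17766
SWAP gates: 0 (omitted)
Total = 189 + 17766
= 17955

17955


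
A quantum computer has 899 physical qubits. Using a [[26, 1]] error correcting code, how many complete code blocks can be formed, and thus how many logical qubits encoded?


Each code block uses 26 physical qubits for 1 logical qubit(s).
Number of complete blocks = floor(899 / 26) = 34
Logical qubits = 34 * 1
= 34

34


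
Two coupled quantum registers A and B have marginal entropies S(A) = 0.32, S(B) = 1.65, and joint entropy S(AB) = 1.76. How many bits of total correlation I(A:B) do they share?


I(A:B) = S(A) + S(B) - S(AB)
= 0.32 + 1.65 - 1.76
= 0.2100

0.2100


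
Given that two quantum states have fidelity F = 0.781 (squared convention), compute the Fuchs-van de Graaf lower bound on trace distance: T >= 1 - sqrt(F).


Fuchs-van de Graaf (squared-fidelity convention): 1 - sqrt(F) <= T <= sqrt(1 - F).
Lower bound: T >= 1 - sqrt(F)
sqrt(F) = sqrt(0.781) = 0.8837
T >= 1 - 0.8837
T >= 0.1163

0.1163


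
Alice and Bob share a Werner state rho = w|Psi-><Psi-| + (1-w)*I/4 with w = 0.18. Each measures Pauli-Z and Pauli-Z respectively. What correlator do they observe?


|Psi-> = (|01> - |10>)/sqrt(2)
For the pure Bell state, <Z_A Z_B> = -1 (Bell-state Pauli correlator).
The maximally-mixed part I/4 has tr(I/4 * P tensor P) = 0 for any traceless Pauli P.
So <Z_A Z_B>_rho = w * (-1) + (1 - w) * 0
= 0.18 * (-1)
= -0.1800

-0.1800


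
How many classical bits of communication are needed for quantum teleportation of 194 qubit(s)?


Quantum teleportation requires 2 classical bits per qubit teleported.
194 qubit(s) -> 2 * 194 = 388 classical bits

388


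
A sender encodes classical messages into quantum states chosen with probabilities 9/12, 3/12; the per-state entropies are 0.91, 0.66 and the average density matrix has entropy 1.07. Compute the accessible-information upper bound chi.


chi = S(rho) - sum_i p_i * S(rho_i)
Weighted entropy = 9/12 * 0.91 + 3/12 * 0.66
= 0.8475
chi = 1.07 - 0.8475
= 0.2225

0.2225


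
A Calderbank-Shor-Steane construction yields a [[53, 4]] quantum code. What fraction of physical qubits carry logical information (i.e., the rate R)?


Code rate R = k/n
= 4/53
= 0.0755

0.0755


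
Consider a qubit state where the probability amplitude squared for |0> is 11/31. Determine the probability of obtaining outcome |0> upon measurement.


|alpha|^2 = 11/31 = 0.3548
|beta|^2 = 1 - 11/31 = 20/31 = 0.6452
P(|0>) = |alpha|^2 = 0.3548

0.3548


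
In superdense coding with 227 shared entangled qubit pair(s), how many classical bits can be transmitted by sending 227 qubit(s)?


Superdense coding allows 2 classical bits per shared entangled pair.
227 pair(s) -> 2 * 227 = 454 classical bits

454


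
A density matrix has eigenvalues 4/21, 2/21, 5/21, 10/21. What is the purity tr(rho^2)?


tr(rho^2) = sum of eigenvalues squared
= (4/21)^2 + (2/21)^2 + (5/21)^2 + (10/21)^2
= (16 + 4 + 25 + 100) / 441
= 145/441
= 0.3288

0.3288


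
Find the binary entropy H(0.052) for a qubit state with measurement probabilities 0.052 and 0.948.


S = -p*log2(p) - (1-p)*log2(1-p)
p = 0.0520, 1-p = 0.9480
= -0.0520 * log2(0.0520) - 0.9480 * log2(0.9480)
= -(-0.2218) - (-0.0730)
= 0.2948

0.2948


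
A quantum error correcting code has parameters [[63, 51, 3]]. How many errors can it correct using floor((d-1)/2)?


Code parameters: [[63, 51, 3]], distance d = 3.
Number of correctable errors = floor((d-1)/2)
= floor((3 - 1)/2)
= floor(2/2)
= 1

1


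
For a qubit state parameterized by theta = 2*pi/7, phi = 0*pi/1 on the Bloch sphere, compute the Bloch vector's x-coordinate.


theta = 0.8976, phi = 0.0000
r_x = sin(theta)*cos(phi) = 0.7818 * 1.0000
r_x = 0.7818

0.7818


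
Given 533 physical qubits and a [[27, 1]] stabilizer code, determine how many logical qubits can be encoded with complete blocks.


Each code block uses 27 physical qubits for 1 logical qubit(s).
Number of complete blocks = floor(533 / 27) = 19
Logical qubits = 19 * 1
= 19

19


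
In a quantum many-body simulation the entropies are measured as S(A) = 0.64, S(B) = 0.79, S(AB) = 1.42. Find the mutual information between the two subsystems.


I(A:B) = S(A) + S(B) - S(AB)
= 0.64 + 0.79 - 1.42
= 0.0100

0.0100


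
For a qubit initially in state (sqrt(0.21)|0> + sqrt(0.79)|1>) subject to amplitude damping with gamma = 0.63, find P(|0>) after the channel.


For amplitude damping with parameter gamma on state sqrt(a)|0> + sqrt(b)|1>:
alpha^2 = 0.21, beta^2 = 0.79
P(|0>) = alpha^2 + gamma * beta^2
= 0.21 + 0.63 * 0.79
= 0.21 + 0.4977
= 0.7077

0.7077


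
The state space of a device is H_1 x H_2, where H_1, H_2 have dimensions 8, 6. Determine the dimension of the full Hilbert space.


dim(H_1 x H_2) = 8 * 6
= 48

48


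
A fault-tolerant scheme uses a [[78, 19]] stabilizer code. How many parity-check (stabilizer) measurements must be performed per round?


For an [[n,k]] stabilizer code:
Number of stabilizer generators = n - k
= 78 - 19
= 59

59


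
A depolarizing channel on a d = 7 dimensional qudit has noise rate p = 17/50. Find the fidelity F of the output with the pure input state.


F = (1-p) + p/d
= (1 - 0.3400) + 0.3400/7
= 0.6600 + 0.0486
= 0.7086

0.7086


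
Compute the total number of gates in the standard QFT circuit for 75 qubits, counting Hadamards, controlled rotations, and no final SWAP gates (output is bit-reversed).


Hadamard gates: 75
Controlled rotations: n*(n-1)/2 = 75*74/2 = 2775
SWAP gates: 0 (omitted)
Total = 75 + 2775
= 2850

2850


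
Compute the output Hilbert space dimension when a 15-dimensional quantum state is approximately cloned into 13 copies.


Output space = H^(tensor 13) where dim(H) = 15
dim = 15^13
= 225 (after 2 factors)
= 3375 (after 3 factors)
= 50625 (after 4 factors)
= 759375 (after 5 factors)
= 11390625 (after 6 factors)
= 170859375 (after 7 factors)
= 2562890625 (after 8 factors)
= 38443359375 (after 9 factors)
= 576650390625 (after 10 factors)
= 8649755859375 (after 11 factors)
= 129746337890625 (after 12 factors)
= 1946195068359375 (after 13 factors)
= 1946195068359375

1946195068359375


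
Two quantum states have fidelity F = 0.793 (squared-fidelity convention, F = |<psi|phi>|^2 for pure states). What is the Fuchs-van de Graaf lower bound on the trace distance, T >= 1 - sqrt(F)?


Fuchs-van de Graaf (squared-fidelity convention): 1 - sqrt(F) <= T <= sqrt(1 - F).
Lower bound: T >= 1 - sqrt(F)
sqrt(F) = sqrt(0.793) = 0.8905
T >= 1 - 0.8905
T >= 0.1095

0.1095


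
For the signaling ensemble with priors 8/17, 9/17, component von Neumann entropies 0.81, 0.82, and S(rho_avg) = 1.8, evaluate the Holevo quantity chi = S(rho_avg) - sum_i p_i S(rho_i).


chi = S(rho) - sum_i p_i * S(rho_i)
Weighted entropy = 8/17 * 0.81 + 9/17 * 0.82
= 0.8153
chi = 1.8 - 0.8153
= 0.9847

0.9847


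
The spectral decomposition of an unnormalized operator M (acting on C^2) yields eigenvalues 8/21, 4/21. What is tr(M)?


tr(M) = sum of eigenvalues
= 8/21 + 4/21
= 12/21
= 0.5714

0.5714


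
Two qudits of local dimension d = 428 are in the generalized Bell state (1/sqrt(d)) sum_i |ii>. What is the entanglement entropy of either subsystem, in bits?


For a maximally entangled state in d x d:
S = log2(d) = log2(428)
= 8.7415

8.7415


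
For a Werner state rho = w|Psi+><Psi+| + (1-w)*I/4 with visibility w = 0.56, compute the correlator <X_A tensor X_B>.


|Psi+> = (|01> + |10>)/sqrt(2)
For the pure Bell state, <X_A X_B> = +1 (Bell-state Pauli correlator).
The maximally-mixed part I/4 has tr(I/4 * P tensor P) = 0 for any traceless Pauli P.
So <X_A X_B>_rho = w * (+1) + (1 - w) * 0
= 0.56 * (+1)
= 0.5600

0.5600


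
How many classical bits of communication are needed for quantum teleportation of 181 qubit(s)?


Quantum teleportation requires 2 classical bits per qubit teleported.
181 qubit(s) -> 2 * 181 = 362 classical bits

362


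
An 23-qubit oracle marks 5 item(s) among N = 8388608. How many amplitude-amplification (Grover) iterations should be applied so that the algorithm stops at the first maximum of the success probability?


After j Grover iterations the success probability is P(j) = sin^2((2j+1)*theta), where sin(theta) = sqrt(k/N).
N = 2^23 = 8388608, k = 5
sin(theta) = sqrt(k/N) = 0.0007720404444
theta = arcsin(sqrt(k/N)) = 0.0007720405211 rad
P(j) reaches its first maximum when (2j+1)*theta is as close as possible to pi/2, i.e. j = round(pi/(4*theta) - 1/2).
pi/(4*theta) - 1/2 = 1016.8017
(For comparison, the common estimate pi/4 * sqrt(N/k) = 1017.3018; the exact maximiser is used here.)
Optimal iterations = 1017

1017


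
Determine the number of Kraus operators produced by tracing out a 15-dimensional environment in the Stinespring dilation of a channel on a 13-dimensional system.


Tracing out the environment in an orthonormal basis {|i>_E} gives Kraus operators K_i = <i|_E U |0>_E.
Number of Kraus operators = dim(H_env) = d_env
= 15

15


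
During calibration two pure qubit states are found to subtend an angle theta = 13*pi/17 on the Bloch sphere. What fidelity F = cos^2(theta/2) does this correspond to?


For states separated by angle theta on Bloch sphere:
F = cos^2(theta/2)
theta = 13*pi/17 = 2.4024
theta/2 = 1.2012
cos(theta/2) = 0.3612
F = 0.1305

0.1305


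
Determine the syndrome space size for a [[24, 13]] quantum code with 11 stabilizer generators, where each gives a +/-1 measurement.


Each stabilizer generator gives a binary (+1 or -1) measurement outcome.
With 11 independent generators:
Total syndromes = 2^11
= 2048

2048


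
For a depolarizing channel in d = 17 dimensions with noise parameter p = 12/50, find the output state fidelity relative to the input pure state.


F = (1-p) + p/d
= (1 - 0.2400) + 0.2400/17
= 0.7600 + 0.0141
= 0.7741

0.7741


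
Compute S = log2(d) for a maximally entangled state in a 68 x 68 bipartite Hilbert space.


For a maximally entangled state in d x d:
S = log2(d) = log2(68)
= 6.0875

6.0875


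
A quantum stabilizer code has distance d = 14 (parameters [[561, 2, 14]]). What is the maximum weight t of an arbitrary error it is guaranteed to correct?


Code parameters: [[561, 2, 14]], distance d = 14.
Number of correctable errors = floor((d-1)/2)
= floor((14 - 1)/2)
= floor(13/2)
= 6

6


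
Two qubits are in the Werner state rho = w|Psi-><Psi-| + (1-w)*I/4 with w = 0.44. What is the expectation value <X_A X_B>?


|Psi-> = (|01> - |10>)/sqrt(2)
For the pure Bell state, <X_A X_B> = -1 (Bell-state Pauli correlator).
The maximally-mixed part I/4 has tr(I/4 * P tensor P) = 0 for any traceless Pauli P.
So <X_A X_B>_rho = w * (-1) + (1 - w) * 0
= 0.44 * (-1)
= -0.4400

-0.4400
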